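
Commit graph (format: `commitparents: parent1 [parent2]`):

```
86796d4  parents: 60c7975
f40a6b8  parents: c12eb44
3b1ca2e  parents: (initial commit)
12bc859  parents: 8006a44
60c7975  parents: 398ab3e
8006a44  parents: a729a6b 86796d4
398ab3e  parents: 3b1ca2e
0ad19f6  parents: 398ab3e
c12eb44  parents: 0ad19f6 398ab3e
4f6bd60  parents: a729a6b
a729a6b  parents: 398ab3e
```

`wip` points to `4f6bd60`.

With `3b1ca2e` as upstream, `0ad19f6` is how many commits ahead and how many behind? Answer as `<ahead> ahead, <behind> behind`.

Reachable from 0ad19f6: {0ad19f6, 398ab3e, 3b1ca2e}.
Reachable from 3b1ca2e: {3b1ca2e}.
Only in 0ad19f6's history (ahead): {0ad19f6, 398ab3e} — 2.
Only in 3b1ca2e's history (behind): {} — 0.

2 ahead, 0 behind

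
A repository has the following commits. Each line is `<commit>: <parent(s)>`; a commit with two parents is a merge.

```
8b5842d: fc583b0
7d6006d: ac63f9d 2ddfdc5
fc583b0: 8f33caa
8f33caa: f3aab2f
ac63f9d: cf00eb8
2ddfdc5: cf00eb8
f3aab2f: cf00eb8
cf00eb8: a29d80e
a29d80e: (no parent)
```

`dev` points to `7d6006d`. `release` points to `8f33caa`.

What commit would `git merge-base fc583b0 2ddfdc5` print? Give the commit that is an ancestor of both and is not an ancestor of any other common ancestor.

cf00eb8

Ancestors of fc583b0: {8f33caa, a29d80e, cf00eb8, f3aab2f, fc583b0}.
Ancestors of 2ddfdc5: {2ddfdc5, a29d80e, cf00eb8}.
Common ancestors: {a29d80e, cf00eb8}.
Among these, cf00eb8 is not an ancestor of any other common ancestor — it is the merge base.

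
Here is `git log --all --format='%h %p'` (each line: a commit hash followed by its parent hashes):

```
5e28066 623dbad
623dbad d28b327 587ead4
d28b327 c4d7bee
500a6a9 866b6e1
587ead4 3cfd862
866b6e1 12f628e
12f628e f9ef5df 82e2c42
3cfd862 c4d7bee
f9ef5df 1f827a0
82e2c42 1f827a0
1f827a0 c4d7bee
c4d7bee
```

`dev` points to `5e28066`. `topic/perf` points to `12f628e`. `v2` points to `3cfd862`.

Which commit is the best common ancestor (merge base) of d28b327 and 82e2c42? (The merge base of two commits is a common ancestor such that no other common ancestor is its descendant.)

Ancestors of d28b327: {c4d7bee, d28b327}.
Ancestors of 82e2c42: {1f827a0, 82e2c42, c4d7bee}.
Common ancestors: {c4d7bee}.
The only common ancestor is c4d7bee, so it is the merge base.

c4d7bee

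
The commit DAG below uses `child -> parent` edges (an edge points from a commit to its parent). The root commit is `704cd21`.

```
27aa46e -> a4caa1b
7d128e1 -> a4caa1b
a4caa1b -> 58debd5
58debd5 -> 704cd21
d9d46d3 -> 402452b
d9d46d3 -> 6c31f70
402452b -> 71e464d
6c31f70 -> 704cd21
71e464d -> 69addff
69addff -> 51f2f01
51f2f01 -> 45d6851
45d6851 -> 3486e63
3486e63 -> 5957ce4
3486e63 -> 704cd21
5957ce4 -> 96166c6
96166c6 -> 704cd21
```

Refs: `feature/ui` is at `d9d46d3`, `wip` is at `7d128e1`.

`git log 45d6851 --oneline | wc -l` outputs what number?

5

Walking parent pointers from 45d6851: reachable set = {3486e63, 45d6851, 5957ce4, 704cd21, 96166c6}.
That is 5 commits.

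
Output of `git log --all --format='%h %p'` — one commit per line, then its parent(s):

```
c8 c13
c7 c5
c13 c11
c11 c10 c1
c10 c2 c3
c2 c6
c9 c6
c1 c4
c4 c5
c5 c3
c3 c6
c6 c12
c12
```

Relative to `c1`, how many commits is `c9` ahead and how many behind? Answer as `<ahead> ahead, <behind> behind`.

1 ahead, 4 behind

Reachable from c9: {c12, c6, c9}.
Reachable from c1: {c1, c12, c3, c4, c5, c6}.
Only in c9's history (ahead): {c9} — 1.
Only in c1's history (behind): {c1, c3, c4, c5} — 4.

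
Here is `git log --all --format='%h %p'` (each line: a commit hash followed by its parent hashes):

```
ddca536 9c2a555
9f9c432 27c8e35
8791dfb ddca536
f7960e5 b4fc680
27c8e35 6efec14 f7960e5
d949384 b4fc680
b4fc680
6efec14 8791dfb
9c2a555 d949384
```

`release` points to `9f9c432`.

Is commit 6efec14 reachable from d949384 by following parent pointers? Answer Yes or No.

No

Ancestors of d949384: {b4fc680, d949384}.
6efec14 is not in that set, so it is not an ancestor of d949384.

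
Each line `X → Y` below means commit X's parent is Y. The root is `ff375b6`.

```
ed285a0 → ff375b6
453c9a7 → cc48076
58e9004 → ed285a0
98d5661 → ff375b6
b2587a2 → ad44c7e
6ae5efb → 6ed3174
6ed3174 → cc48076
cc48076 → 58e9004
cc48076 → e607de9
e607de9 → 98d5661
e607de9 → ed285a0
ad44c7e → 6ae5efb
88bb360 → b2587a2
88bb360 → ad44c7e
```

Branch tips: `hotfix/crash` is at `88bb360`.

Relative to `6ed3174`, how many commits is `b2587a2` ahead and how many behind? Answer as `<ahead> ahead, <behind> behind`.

Reachable from b2587a2: {58e9004, 6ae5efb, 6ed3174, 98d5661, ad44c7e, b2587a2, cc48076, e607de9, ed285a0, ff375b6}.
Reachable from 6ed3174: {58e9004, 6ed3174, 98d5661, cc48076, e607de9, ed285a0, ff375b6}.
Only in b2587a2's history (ahead): {6ae5efb, ad44c7e, b2587a2} — 3.
Only in 6ed3174's history (behind): {} — 0.

3 ahead, 0 behind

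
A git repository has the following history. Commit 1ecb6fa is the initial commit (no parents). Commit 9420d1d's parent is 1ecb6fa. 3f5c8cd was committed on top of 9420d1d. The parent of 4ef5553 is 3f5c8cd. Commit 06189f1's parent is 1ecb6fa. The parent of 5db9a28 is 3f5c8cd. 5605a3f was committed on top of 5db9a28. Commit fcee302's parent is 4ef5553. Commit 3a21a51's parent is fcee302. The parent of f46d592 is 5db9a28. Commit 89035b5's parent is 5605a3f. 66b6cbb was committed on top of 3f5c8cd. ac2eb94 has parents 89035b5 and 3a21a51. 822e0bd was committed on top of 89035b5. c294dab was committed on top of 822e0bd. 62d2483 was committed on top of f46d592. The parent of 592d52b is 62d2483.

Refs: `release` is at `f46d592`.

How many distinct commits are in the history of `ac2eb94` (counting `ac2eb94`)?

Walking parent pointers from ac2eb94: reachable set = {1ecb6fa, 3a21a51, 3f5c8cd, 4ef5553, 5605a3f, 5db9a28, 89035b5, 9420d1d, ac2eb94, fcee302}.
That is 10 commits.

10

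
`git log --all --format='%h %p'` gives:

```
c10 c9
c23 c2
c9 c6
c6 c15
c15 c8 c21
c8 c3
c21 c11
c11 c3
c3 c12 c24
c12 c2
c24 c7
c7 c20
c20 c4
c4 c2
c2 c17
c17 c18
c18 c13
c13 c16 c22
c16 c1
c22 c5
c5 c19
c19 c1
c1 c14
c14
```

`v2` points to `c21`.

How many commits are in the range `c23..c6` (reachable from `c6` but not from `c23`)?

Reachable from c6: {c1, c11, c12, c13, c14, c15, c16, c17, c18, c19, c2, c20, c21, c22, c24, c3, c4, c5, c6, c7, c8}.
Reachable from c23: {c1, c13, c14, c16, c17, c18, c19, c2, c22, c23, c5}.
In c6's history but not c23's: {c11, c12, c15, c20, c21, c24, c3, c4, c6, c7, c8} — 11 commits.

11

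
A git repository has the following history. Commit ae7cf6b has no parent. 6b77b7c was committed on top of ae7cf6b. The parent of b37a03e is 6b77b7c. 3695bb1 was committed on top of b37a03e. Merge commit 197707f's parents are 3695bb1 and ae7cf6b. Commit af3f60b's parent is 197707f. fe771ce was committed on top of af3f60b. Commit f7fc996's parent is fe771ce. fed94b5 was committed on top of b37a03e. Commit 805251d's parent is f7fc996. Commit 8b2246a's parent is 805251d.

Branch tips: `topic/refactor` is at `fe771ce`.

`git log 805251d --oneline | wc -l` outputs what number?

Walking parent pointers from 805251d: reachable set = {197707f, 3695bb1, 6b77b7c, 805251d, ae7cf6b, af3f60b, b37a03e, f7fc996, fe771ce}.
That is 9 commits.

9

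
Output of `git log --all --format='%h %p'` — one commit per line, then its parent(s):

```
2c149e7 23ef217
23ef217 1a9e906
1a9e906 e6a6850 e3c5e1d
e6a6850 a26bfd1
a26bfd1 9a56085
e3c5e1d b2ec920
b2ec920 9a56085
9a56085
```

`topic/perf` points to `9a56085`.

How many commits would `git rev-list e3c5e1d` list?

Walking parent pointers from e3c5e1d: reachable set = {9a56085, b2ec920, e3c5e1d}.
That is 3 commits.

3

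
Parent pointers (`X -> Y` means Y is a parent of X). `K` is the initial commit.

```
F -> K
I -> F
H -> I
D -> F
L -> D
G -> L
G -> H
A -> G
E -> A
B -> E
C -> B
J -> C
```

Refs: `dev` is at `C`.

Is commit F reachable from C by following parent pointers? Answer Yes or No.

Yes

Ancestors of C (commits reachable by following parents): {A, B, C, D, E, F, G, H, I, K, L}.
F is in that set, so it is an ancestor of C.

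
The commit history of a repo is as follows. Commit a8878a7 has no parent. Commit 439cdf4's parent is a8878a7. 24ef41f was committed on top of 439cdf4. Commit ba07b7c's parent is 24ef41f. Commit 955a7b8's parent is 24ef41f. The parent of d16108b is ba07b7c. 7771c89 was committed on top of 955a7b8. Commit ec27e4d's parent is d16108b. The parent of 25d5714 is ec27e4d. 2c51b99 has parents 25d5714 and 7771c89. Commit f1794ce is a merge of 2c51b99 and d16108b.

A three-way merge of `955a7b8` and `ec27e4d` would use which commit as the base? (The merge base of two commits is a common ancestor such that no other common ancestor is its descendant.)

24ef41f

Ancestors of 955a7b8: {24ef41f, 439cdf4, 955a7b8, a8878a7}.
Ancestors of ec27e4d: {24ef41f, 439cdf4, a8878a7, ba07b7c, d16108b, ec27e4d}.
Common ancestors: {24ef41f, 439cdf4, a8878a7}.
Among these, 24ef41f is not an ancestor of any other common ancestor — it is the merge base.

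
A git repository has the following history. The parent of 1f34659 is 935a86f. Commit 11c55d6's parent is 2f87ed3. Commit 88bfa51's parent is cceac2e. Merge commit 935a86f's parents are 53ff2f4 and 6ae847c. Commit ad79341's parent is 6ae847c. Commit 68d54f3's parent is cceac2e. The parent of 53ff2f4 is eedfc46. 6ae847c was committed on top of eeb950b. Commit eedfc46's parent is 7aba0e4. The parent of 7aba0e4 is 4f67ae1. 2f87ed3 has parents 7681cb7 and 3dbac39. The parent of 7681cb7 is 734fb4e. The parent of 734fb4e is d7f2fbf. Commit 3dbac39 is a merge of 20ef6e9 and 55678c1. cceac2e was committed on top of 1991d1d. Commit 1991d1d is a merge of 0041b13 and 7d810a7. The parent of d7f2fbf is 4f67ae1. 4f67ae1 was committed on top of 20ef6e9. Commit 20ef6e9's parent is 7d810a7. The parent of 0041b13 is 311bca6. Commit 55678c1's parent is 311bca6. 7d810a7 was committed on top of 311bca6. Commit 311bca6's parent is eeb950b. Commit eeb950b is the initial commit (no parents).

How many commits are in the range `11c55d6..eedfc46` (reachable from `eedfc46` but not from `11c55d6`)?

Reachable from eedfc46: {20ef6e9, 311bca6, 4f67ae1, 7aba0e4, 7d810a7, eeb950b, eedfc46}.
Reachable from 11c55d6: {11c55d6, 20ef6e9, 2f87ed3, 311bca6, 3dbac39, 4f67ae1, 55678c1, 734fb4e, 7681cb7, 7d810a7, d7f2fbf, eeb950b}.
In eedfc46's history but not 11c55d6's: {7aba0e4, eedfc46} — 2 commits.

2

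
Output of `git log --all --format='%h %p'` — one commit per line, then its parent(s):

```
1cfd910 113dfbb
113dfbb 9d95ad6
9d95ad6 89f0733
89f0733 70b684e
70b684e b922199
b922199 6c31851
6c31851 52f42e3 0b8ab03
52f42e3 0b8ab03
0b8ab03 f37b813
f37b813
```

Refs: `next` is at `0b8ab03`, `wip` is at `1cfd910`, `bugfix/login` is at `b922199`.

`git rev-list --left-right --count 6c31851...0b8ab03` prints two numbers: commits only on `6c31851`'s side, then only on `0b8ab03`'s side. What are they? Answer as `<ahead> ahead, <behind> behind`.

Reachable from 6c31851: {0b8ab03, 52f42e3, 6c31851, f37b813}.
Reachable from 0b8ab03: {0b8ab03, f37b813}.
Only in 6c31851's history (ahead): {52f42e3, 6c31851} — 2.
Only in 0b8ab03's history (behind): {} — 0.

2 ahead, 0 behind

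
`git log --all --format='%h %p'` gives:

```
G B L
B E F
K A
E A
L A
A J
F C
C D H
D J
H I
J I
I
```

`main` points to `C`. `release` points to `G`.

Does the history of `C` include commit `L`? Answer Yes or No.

Ancestors of C: {C, D, H, I, J}.
L is not in that set, so it is not an ancestor of C.

No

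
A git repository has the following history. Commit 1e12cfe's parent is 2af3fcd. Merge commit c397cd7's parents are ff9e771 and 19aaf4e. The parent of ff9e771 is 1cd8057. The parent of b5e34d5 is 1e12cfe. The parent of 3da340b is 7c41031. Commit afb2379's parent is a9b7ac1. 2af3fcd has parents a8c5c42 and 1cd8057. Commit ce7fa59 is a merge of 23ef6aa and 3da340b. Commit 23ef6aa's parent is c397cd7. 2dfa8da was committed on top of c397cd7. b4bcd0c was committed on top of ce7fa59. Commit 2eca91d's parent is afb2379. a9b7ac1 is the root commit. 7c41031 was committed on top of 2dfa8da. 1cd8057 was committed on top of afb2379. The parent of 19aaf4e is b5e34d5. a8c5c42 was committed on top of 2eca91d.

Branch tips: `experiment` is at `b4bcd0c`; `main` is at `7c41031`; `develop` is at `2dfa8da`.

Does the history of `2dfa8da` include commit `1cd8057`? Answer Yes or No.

Yes

Ancestors of 2dfa8da (commits reachable by following parents): {19aaf4e, 1cd8057, 1e12cfe, 2af3fcd, 2dfa8da, 2eca91d, a8c5c42, a9b7ac1, afb2379, b5e34d5, c397cd7, ff9e771}.
1cd8057 is in that set, so it is an ancestor of 2dfa8da.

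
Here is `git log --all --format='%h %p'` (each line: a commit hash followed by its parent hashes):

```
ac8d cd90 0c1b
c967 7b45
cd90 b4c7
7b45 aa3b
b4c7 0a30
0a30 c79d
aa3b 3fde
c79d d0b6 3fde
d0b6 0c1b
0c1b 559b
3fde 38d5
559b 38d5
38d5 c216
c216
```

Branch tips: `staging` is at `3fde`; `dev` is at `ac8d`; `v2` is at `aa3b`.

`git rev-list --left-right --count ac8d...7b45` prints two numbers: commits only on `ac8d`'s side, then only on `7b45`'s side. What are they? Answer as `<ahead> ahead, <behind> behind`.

Reachable from ac8d: {0a30, 0c1b, 38d5, 3fde, 559b, ac8d, b4c7, c216, c79d, cd90, d0b6}.
Reachable from 7b45: {38d5, 3fde, 7b45, aa3b, c216}.
Only in ac8d's history (ahead): {0a30, 0c1b, 559b, ac8d, b4c7, c79d, cd90, d0b6} — 8.
Only in 7b45's history (behind): {7b45, aa3b} — 2.

8 ahead, 2 behind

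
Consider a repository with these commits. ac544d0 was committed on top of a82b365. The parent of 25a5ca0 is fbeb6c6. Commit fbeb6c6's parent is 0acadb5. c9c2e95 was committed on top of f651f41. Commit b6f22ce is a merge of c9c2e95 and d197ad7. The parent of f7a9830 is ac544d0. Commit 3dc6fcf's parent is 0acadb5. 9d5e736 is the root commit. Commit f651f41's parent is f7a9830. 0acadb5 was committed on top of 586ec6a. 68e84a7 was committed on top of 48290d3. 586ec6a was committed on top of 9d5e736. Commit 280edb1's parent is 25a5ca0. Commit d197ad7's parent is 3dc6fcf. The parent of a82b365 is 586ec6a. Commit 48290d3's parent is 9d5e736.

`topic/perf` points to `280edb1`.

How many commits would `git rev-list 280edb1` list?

6

Walking parent pointers from 280edb1: reachable set = {0acadb5, 25a5ca0, 280edb1, 586ec6a, 9d5e736, fbeb6c6}.
That is 6 commits.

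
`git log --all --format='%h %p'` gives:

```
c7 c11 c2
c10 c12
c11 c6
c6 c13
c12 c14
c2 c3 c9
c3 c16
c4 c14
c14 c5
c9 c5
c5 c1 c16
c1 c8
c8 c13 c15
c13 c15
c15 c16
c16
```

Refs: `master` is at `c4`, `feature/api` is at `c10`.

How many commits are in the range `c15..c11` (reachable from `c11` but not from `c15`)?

Reachable from c11: {c11, c13, c15, c16, c6}.
Reachable from c15: {c15, c16}.
In c11's history but not c15's: {c11, c13, c6} — 3 commits.

3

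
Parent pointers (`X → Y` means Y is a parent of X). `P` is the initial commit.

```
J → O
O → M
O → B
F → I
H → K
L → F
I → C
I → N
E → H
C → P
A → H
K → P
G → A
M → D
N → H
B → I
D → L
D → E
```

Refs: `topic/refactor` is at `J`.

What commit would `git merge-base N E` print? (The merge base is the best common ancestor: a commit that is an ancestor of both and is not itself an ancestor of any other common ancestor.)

H

Ancestors of N: {H, K, N, P}.
Ancestors of E: {E, H, K, P}.
Common ancestors: {H, K, P}.
Among these, H is not an ancestor of any other common ancestor — it is the merge base.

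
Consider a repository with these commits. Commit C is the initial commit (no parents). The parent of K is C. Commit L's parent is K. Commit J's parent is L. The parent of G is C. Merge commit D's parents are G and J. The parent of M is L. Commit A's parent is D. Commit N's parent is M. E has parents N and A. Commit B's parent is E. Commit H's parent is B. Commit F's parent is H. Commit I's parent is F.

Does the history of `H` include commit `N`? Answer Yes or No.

Ancestors of H (commits reachable by following parents): {A, B, C, D, E, G, H, J, K, L, M, N}.
N is in that set, so it is an ancestor of H.

Yes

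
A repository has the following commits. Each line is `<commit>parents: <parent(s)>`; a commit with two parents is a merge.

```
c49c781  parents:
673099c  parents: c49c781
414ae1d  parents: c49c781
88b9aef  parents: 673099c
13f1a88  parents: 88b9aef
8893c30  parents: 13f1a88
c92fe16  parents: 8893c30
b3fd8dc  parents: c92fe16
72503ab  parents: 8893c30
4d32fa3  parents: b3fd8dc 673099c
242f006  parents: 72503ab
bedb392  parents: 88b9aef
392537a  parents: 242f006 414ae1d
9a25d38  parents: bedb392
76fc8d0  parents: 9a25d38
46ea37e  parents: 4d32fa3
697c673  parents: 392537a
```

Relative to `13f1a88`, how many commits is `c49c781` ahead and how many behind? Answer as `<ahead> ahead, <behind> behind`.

0 ahead, 3 behind

Reachable from c49c781: {c49c781}.
Reachable from 13f1a88: {13f1a88, 673099c, 88b9aef, c49c781}.
Only in c49c781's history (ahead): {} — 0.
Only in 13f1a88's history (behind): {13f1a88, 673099c, 88b9aef} — 3.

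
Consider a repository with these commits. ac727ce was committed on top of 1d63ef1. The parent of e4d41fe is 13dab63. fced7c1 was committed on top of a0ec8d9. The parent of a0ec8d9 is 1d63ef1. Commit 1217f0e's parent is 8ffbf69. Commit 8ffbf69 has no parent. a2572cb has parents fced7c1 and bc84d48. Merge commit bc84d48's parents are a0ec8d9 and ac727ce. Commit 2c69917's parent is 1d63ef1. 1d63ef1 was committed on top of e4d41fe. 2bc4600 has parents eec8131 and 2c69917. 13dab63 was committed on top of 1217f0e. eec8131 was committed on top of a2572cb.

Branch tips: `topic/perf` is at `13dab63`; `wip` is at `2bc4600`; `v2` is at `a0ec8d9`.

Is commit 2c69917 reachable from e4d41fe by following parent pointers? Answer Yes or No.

No

Ancestors of e4d41fe: {1217f0e, 13dab63, 8ffbf69, e4d41fe}.
2c69917 is not in that set, so it is not an ancestor of e4d41fe.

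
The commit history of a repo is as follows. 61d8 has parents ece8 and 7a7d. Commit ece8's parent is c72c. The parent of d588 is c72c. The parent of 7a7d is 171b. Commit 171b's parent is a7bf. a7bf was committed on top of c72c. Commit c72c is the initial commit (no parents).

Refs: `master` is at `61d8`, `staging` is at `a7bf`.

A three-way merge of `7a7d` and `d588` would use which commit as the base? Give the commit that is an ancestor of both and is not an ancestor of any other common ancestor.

c72c

Ancestors of 7a7d: {171b, 7a7d, a7bf, c72c}.
Ancestors of d588: {c72c, d588}.
Common ancestors: {c72c}.
The only common ancestor is c72c, so it is the merge base.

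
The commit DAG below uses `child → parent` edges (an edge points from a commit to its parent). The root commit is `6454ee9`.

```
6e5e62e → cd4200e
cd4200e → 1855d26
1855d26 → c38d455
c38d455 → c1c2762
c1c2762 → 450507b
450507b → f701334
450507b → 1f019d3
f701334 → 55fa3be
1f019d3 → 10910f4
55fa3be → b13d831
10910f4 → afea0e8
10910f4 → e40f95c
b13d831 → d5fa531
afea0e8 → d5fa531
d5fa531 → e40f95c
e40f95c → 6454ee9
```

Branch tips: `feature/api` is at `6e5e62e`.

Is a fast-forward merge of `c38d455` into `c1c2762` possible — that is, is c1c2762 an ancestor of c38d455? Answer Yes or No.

Yes

A fast-forward from c1c2762 to c38d455 is possible iff c1c2762 is an ancestor of c38d455.
Ancestors of c38d455: {10910f4, 1f019d3, 450507b, 55fa3be, 6454ee9, afea0e8, b13d831, c1c2762, c38d455, d5fa531, e40f95c, f701334}.
c1c2762 is among them, so fast-forward is possible.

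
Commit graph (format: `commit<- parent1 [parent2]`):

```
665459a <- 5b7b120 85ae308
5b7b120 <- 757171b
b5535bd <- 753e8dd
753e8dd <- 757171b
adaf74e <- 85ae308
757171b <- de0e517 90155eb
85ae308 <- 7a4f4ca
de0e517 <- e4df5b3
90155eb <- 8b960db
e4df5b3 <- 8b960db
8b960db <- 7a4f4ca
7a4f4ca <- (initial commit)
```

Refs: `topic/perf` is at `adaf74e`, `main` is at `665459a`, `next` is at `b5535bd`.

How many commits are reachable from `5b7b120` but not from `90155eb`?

4

Reachable from 5b7b120: {5b7b120, 757171b, 7a4f4ca, 8b960db, 90155eb, de0e517, e4df5b3}.
Reachable from 90155eb: {7a4f4ca, 8b960db, 90155eb}.
In 5b7b120's history but not 90155eb's: {5b7b120, 757171b, de0e517, e4df5b3} — 4 commits.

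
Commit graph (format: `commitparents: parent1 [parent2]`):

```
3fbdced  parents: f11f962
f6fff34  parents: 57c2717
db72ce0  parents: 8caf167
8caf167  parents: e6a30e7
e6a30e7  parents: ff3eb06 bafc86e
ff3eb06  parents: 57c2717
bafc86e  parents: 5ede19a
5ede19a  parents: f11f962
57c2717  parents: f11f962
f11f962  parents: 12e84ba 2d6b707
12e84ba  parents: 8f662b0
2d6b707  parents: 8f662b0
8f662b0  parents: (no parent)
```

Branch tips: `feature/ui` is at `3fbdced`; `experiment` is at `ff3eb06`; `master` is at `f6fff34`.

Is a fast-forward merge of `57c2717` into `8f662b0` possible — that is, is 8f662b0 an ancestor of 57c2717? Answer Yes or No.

Yes

A fast-forward from 8f662b0 to 57c2717 is possible iff 8f662b0 is an ancestor of 57c2717.
Ancestors of 57c2717: {12e84ba, 2d6b707, 57c2717, 8f662b0, f11f962}.
8f662b0 is among them, so fast-forward is possible.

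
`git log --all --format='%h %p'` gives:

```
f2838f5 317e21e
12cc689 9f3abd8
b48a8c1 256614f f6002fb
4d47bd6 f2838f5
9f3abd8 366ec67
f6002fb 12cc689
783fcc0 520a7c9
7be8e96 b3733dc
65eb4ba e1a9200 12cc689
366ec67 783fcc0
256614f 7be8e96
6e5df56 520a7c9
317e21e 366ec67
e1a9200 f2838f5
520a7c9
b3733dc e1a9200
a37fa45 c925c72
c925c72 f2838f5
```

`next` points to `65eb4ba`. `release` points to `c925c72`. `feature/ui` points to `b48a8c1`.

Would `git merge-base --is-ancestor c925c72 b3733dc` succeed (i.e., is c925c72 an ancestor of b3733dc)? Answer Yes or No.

No

Ancestors of b3733dc: {317e21e, 366ec67, 520a7c9, 783fcc0, b3733dc, e1a9200, f2838f5}.
c925c72 is not in that set, so it is not an ancestor of b3733dc.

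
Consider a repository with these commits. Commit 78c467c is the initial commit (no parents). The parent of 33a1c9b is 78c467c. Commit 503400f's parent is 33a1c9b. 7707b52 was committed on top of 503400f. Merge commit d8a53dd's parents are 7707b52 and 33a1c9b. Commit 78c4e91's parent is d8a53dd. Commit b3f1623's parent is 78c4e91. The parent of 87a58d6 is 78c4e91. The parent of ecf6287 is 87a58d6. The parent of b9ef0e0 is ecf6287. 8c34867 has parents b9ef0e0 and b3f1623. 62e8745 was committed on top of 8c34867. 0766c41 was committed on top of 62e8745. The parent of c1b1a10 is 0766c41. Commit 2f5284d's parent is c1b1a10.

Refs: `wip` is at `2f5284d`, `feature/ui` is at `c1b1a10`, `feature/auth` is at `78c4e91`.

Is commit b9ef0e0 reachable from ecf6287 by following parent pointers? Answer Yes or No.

Ancestors of ecf6287: {33a1c9b, 503400f, 7707b52, 78c467c, 78c4e91, 87a58d6, d8a53dd, ecf6287}.
b9ef0e0 is not in that set, so it is not an ancestor of ecf6287.

No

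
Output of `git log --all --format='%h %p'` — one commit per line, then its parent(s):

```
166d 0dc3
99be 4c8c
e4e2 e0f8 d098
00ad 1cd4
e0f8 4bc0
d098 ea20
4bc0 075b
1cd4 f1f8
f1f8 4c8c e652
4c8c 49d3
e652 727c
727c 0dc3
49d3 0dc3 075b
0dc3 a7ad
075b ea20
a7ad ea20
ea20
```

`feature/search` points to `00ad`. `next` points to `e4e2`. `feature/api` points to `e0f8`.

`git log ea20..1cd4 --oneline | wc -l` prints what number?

9

Reachable from 1cd4: {075b, 0dc3, 1cd4, 49d3, 4c8c, 727c, a7ad, e652, ea20, f1f8}.
Reachable from ea20: {ea20}.
In 1cd4's history but not ea20's: {075b, 0dc3, 1cd4, 49d3, 4c8c, 727c, a7ad, e652, f1f8} — 9 commits.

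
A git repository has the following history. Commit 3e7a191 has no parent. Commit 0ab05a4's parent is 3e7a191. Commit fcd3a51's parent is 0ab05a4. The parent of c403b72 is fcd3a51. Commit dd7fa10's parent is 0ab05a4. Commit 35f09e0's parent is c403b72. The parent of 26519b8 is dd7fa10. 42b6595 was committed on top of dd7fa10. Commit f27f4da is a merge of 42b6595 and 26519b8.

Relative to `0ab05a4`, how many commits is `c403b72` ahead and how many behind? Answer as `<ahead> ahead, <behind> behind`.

2 ahead, 0 behind

Reachable from c403b72: {0ab05a4, 3e7a191, c403b72, fcd3a51}.
Reachable from 0ab05a4: {0ab05a4, 3e7a191}.
Only in c403b72's history (ahead): {c403b72, fcd3a51} — 2.
Only in 0ab05a4's history (behind): {} — 0.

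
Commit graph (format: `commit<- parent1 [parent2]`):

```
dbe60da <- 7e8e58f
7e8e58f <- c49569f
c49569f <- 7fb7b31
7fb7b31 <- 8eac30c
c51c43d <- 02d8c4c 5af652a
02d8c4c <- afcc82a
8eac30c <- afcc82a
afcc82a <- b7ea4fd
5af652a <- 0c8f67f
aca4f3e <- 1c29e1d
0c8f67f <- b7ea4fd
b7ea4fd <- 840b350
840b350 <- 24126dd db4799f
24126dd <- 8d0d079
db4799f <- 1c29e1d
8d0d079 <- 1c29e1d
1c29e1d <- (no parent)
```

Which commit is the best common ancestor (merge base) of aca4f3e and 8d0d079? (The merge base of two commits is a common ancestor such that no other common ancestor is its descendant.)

1c29e1d

Ancestors of aca4f3e: {1c29e1d, aca4f3e}.
Ancestors of 8d0d079: {1c29e1d, 8d0d079}.
Common ancestors: {1c29e1d}.
The only common ancestor is 1c29e1d, so it is the merge base.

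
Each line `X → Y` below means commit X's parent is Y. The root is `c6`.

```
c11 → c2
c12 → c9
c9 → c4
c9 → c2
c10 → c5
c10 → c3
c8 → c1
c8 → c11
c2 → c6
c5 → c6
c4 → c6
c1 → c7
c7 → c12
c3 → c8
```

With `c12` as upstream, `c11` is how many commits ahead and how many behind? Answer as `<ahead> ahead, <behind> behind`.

Reachable from c11: {c11, c2, c6}.
Reachable from c12: {c12, c2, c4, c6, c9}.
Only in c11's history (ahead): {c11} — 1.
Only in c12's history (behind): {c12, c4, c9} — 3.

1 ahead, 3 behind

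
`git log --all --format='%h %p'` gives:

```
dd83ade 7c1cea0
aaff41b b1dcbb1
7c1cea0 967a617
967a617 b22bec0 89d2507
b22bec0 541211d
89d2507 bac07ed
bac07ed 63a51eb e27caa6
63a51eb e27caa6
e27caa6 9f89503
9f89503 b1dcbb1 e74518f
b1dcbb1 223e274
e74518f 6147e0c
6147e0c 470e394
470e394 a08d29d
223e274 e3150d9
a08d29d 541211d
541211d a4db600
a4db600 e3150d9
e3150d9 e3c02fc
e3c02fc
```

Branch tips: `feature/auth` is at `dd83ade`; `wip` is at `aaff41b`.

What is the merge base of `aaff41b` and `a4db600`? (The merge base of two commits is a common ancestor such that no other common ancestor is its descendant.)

e3150d9

Ancestors of aaff41b: {223e274, aaff41b, b1dcbb1, e3150d9, e3c02fc}.
Ancestors of a4db600: {a4db600, e3150d9, e3c02fc}.
Common ancestors: {e3150d9, e3c02fc}.
Among these, e3150d9 is not an ancestor of any other common ancestor — it is the merge base.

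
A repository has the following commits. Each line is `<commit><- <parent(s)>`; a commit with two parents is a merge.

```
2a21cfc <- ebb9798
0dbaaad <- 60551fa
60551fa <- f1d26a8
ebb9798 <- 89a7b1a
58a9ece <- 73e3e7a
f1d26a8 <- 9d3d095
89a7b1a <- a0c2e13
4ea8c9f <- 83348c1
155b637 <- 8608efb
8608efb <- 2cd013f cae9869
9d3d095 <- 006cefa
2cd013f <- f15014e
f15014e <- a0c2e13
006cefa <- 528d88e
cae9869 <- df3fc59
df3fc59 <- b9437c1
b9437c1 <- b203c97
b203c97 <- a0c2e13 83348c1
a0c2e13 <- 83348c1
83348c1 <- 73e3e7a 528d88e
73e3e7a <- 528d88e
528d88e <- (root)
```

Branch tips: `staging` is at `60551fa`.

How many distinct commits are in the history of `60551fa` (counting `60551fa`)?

5

Walking parent pointers from 60551fa: reachable set = {006cefa, 528d88e, 60551fa, 9d3d095, f1d26a8}.
That is 5 commits.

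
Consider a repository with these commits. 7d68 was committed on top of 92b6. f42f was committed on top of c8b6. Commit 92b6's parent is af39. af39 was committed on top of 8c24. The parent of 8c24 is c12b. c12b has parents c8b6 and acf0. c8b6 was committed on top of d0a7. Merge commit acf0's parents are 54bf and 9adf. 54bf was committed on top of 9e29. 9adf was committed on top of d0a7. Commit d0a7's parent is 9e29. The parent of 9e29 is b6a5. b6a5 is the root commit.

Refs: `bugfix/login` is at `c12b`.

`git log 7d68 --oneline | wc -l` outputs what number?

12

Walking parent pointers from 7d68: reachable set = {54bf, 7d68, 8c24, 92b6, 9adf, 9e29, acf0, af39, b6a5, c12b, c8b6, d0a7}.
That is 12 commits.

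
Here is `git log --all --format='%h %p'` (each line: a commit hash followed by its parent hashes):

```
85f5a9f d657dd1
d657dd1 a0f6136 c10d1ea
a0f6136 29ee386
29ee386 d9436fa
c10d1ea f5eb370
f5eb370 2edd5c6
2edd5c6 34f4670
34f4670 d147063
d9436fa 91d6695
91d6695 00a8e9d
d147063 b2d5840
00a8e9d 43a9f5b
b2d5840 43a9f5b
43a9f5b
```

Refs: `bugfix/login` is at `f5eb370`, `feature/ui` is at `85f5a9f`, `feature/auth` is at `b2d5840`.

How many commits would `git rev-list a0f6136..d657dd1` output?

7

Reachable from d657dd1: {00a8e9d, 29ee386, 2edd5c6, 34f4670, 43a9f5b, 91d6695, a0f6136, b2d5840, c10d1ea, d147063, d657dd1, d9436fa, f5eb370}.
Reachable from a0f6136: {00a8e9d, 29ee386, 43a9f5b, 91d6695, a0f6136, d9436fa}.
In d657dd1's history but not a0f6136's: {2edd5c6, 34f4670, b2d5840, c10d1ea, d147063, d657dd1, f5eb370} — 7 commits.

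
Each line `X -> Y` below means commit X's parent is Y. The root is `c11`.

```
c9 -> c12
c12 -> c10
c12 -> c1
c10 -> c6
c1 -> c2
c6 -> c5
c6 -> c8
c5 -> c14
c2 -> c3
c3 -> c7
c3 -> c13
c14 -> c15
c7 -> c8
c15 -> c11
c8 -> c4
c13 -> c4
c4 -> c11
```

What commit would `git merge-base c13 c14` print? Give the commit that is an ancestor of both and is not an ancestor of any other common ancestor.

Ancestors of c13: {c11, c13, c4}.
Ancestors of c14: {c11, c14, c15}.
Common ancestors: {c11}.
The only common ancestor is c11, so it is the merge base.

c11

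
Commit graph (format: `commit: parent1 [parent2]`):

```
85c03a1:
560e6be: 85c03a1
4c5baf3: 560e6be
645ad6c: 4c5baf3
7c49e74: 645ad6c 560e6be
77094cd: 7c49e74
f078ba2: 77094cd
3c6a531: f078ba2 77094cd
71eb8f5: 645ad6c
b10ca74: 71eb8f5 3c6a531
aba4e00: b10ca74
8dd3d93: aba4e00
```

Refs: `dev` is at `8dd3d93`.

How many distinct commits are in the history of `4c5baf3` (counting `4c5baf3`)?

Walking parent pointers from 4c5baf3: reachable set = {4c5baf3, 560e6be, 85c03a1}.
That is 3 commits.

3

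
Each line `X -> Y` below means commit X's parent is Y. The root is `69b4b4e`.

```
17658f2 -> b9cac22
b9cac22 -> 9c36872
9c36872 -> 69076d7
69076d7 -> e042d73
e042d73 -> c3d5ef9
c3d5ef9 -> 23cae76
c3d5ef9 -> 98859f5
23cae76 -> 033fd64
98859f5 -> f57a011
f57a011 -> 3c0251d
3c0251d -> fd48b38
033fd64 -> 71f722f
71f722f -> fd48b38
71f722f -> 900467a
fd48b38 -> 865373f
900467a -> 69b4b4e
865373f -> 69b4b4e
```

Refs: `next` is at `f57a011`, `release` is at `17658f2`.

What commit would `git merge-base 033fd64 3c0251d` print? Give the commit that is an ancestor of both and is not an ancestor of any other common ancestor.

Ancestors of 033fd64: {033fd64, 69b4b4e, 71f722f, 865373f, 900467a, fd48b38}.
Ancestors of 3c0251d: {3c0251d, 69b4b4e, 865373f, fd48b38}.
Common ancestors: {69b4b4e, 865373f, fd48b38}.
Among these, fd48b38 is not an ancestor of any other common ancestor — it is the merge base.

fd48b38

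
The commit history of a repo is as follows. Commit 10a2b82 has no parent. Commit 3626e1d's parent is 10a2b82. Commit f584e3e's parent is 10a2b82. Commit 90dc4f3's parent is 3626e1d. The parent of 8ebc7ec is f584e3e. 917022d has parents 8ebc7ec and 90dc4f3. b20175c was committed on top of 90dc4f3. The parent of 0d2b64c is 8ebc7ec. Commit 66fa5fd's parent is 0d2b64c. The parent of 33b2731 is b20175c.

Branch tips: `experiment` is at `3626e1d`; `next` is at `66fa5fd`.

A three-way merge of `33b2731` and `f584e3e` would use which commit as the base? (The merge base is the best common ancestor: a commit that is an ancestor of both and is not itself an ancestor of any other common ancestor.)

10a2b82

Ancestors of 33b2731: {10a2b82, 33b2731, 3626e1d, 90dc4f3, b20175c}.
Ancestors of f584e3e: {10a2b82, f584e3e}.
Common ancestors: {10a2b82}.
The only common ancestor is 10a2b82, so it is the merge base.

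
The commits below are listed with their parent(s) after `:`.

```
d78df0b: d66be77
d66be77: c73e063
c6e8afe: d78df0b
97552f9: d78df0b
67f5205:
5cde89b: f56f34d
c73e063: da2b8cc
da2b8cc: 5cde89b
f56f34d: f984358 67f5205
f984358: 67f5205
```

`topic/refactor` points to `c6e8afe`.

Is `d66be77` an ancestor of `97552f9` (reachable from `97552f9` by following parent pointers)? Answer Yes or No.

Ancestors of 97552f9 (commits reachable by following parents): {5cde89b, 67f5205, 97552f9, c73e063, d66be77, d78df0b, da2b8cc, f56f34d, f984358}.
d66be77 is in that set, so it is an ancestor of 97552f9.

Yes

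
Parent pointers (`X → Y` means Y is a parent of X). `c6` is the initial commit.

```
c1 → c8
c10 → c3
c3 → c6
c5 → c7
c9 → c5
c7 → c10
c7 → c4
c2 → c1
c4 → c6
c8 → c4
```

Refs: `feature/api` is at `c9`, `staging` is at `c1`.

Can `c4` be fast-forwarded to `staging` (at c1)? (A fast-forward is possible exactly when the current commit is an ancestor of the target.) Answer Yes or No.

Yes

A fast-forward from c4 to c1 is possible iff c4 is an ancestor of c1.
Ancestors of c1: {c1, c4, c6, c8}.
c4 is among them, so fast-forward is possible.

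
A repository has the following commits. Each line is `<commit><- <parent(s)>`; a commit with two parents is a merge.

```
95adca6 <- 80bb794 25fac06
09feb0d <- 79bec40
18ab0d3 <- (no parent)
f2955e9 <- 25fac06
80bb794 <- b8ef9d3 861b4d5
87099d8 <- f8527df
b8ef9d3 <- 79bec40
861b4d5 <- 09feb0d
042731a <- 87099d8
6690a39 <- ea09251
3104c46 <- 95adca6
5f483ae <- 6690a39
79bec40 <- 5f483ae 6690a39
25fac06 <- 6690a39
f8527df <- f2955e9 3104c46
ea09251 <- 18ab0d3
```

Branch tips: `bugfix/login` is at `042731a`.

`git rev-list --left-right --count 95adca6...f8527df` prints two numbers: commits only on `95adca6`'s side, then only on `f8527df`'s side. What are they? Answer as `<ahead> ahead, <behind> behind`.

Reachable from 95adca6: {09feb0d, 18ab0d3, 25fac06, 5f483ae, 6690a39, 79bec40, 80bb794, 861b4d5, 95adca6, b8ef9d3, ea09251}.
Reachable from f8527df: {09feb0d, 18ab0d3, 25fac06, 3104c46, 5f483ae, 6690a39, 79bec40, 80bb794, 861b4d5, 95adca6, b8ef9d3, ea09251, f2955e9, f8527df}.
Only in 95adca6's history (ahead): {} — 0.
Only in f8527df's history (behind): {3104c46, f2955e9, f8527df} — 3.

0 ahead, 3 behind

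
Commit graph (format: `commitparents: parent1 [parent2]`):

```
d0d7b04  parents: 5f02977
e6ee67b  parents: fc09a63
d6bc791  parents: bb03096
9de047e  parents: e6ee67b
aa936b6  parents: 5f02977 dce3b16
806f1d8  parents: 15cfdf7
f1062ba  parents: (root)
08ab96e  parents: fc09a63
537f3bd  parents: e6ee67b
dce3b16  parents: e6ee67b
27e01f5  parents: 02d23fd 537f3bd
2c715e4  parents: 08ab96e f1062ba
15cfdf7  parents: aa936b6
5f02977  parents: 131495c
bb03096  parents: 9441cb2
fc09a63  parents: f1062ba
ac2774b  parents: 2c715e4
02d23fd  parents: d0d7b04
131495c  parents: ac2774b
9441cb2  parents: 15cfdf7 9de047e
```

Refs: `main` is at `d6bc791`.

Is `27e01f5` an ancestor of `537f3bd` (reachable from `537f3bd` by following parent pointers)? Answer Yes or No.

Ancestors of 537f3bd: {537f3bd, e6ee67b, f1062ba, fc09a63}.
27e01f5 is not in that set, so it is not an ancestor of 537f3bd.

No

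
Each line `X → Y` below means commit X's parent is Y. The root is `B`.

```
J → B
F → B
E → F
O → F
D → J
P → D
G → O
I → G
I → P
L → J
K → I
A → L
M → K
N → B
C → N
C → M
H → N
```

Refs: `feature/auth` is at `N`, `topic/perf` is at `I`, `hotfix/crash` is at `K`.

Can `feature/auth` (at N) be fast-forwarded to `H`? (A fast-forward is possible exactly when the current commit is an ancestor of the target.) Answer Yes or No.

Yes

A fast-forward from N to H is possible iff N is an ancestor of H.
Ancestors of H: {B, H, N}.
N is among them, so fast-forward is possible.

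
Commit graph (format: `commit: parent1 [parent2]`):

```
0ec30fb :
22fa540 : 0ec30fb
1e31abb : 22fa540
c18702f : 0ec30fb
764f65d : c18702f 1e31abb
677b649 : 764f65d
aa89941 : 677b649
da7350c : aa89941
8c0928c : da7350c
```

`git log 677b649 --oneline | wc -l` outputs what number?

6

Walking parent pointers from 677b649: reachable set = {0ec30fb, 1e31abb, 22fa540, 677b649, 764f65d, c18702f}.
That is 6 commits.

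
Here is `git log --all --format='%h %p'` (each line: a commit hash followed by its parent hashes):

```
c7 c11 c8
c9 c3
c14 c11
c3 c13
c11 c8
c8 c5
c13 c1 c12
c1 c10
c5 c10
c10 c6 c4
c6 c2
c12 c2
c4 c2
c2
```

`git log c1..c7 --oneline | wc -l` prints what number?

4

Reachable from c7: {c10, c11, c2, c4, c5, c6, c7, c8}.
Reachable from c1: {c1, c10, c2, c4, c6}.
In c7's history but not c1's: {c11, c5, c7, c8} — 4 commits.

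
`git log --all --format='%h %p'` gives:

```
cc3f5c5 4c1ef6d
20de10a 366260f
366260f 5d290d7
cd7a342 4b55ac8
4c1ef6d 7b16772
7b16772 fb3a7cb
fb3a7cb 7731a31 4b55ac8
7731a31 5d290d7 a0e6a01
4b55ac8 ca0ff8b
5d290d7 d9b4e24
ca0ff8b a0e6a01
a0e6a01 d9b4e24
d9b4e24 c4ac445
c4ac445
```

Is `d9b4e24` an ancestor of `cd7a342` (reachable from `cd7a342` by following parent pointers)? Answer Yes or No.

Ancestors of cd7a342 (commits reachable by following parents): {4b55ac8, a0e6a01, c4ac445, ca0ff8b, cd7a342, d9b4e24}.
d9b4e24 is in that set, so it is an ancestor of cd7a342.

Yes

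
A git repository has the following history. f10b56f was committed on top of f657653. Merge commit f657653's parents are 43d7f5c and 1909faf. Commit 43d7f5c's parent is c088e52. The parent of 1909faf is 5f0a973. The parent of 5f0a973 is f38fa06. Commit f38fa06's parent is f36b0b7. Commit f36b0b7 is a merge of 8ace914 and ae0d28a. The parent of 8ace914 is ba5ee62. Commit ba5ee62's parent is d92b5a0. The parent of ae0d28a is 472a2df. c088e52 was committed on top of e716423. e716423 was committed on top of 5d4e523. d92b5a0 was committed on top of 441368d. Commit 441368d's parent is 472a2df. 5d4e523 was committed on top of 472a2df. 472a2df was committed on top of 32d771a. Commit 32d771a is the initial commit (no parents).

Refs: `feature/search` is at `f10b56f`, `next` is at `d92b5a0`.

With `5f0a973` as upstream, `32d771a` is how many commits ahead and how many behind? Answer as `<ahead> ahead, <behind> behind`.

Reachable from 32d771a: {32d771a}.
Reachable from 5f0a973: {32d771a, 441368d, 472a2df, 5f0a973, 8ace914, ae0d28a, ba5ee62, d92b5a0, f36b0b7, f38fa06}.
Only in 32d771a's history (ahead): {} — 0.
Only in 5f0a973's history (behind): {441368d, 472a2df, 5f0a973, 8ace914, ae0d28a, ba5ee62, d92b5a0, f36b0b7, f38fa06} — 9.

0 ahead, 9 behind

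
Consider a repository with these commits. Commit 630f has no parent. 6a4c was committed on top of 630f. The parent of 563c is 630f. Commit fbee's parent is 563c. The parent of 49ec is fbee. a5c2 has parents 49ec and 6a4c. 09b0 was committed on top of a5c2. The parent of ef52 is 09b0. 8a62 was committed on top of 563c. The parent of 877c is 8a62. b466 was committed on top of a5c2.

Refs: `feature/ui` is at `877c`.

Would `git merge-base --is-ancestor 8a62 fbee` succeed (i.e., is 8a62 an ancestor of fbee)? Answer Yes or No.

Ancestors of fbee: {563c, 630f, fbee}.
8a62 is not in that set, so it is not an ancestor of fbee.

No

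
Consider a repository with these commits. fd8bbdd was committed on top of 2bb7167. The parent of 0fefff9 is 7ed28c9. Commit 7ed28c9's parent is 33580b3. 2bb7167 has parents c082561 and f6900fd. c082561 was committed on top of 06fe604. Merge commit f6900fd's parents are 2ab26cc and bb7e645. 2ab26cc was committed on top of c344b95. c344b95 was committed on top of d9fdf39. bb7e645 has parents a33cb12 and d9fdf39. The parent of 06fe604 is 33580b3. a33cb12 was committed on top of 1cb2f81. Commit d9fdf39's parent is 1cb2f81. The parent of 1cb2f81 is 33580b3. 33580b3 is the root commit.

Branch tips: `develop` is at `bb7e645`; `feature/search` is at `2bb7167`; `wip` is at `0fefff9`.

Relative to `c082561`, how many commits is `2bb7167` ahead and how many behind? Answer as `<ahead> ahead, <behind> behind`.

8 ahead, 0 behind

Reachable from 2bb7167: {06fe604, 1cb2f81, 2ab26cc, 2bb7167, 33580b3, a33cb12, bb7e645, c082561, c344b95, d9fdf39, f6900fd}.
Reachable from c082561: {06fe604, 33580b3, c082561}.
Only in 2bb7167's history (ahead): {1cb2f81, 2ab26cc, 2bb7167, a33cb12, bb7e645, c344b95, d9fdf39, f6900fd} — 8.
Only in c082561's history (behind): {} — 0.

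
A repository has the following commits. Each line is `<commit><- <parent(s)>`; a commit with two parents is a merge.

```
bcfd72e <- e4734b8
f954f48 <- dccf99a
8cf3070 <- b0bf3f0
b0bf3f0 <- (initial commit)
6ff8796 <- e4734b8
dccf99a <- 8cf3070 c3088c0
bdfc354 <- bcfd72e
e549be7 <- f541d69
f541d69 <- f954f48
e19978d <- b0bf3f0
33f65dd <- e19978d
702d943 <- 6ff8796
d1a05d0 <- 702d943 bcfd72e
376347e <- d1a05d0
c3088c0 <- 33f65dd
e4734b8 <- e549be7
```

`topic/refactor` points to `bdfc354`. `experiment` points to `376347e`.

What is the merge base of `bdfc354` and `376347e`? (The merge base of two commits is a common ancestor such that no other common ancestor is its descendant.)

Ancestors of bdfc354: {33f65dd, 8cf3070, b0bf3f0, bcfd72e, bdfc354, c3088c0, dccf99a, e19978d, e4734b8, e549be7, f541d69, f954f48}.
Ancestors of 376347e: {33f65dd, 376347e, 6ff8796, 702d943, 8cf3070, b0bf3f0, bcfd72e, c3088c0, d1a05d0, dccf99a, e19978d, e4734b8, e549be7, f541d69, f954f48}.
Common ancestors: {33f65dd, 8cf3070, b0bf3f0, bcfd72e, c3088c0, dccf99a, e19978d, e4734b8, e549be7, f541d69, f954f48}.
Among these, bcfd72e is not an ancestor of any other common ancestor — it is the merge base.

bcfd72e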